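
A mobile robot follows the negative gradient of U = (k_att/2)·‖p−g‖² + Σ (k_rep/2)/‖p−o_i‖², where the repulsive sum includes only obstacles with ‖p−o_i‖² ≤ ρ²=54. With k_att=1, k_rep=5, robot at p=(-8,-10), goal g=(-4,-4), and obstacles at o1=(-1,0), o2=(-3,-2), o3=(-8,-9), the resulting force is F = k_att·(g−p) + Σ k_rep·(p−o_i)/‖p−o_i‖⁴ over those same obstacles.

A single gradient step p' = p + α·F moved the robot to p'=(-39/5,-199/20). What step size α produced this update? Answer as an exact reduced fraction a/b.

α = 1/20

F_att = 1·(g−p) = 1·(4,6) = (4.0000,6.0000)
o1: d²=149 > ρ²=54 → inactive
o2: d²=89 > ρ²=54 → inactive
o3: d²=1 ≤ ρ²=54; F_rep = 5·(0,-1)/1² = (0.0000,-5.0000)
F = F_att + ΣF_rep = (4.0000,1.0000)
Δp = p'−p = (0.2000,0.0500); α = Δx/Fx = (1/5) / (4) = 1/20
check: Δy/Fy = (1/20) / (1) = 1/20 ✓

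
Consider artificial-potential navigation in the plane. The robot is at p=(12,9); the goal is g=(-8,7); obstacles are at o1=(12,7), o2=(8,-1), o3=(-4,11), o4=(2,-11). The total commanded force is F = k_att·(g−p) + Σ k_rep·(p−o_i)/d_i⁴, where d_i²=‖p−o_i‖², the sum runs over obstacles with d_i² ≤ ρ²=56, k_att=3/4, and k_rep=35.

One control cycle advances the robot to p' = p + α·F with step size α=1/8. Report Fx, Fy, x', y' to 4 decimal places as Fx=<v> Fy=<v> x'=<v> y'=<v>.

Fx=-15.0000 Fy=2.8750 x'=10.1250 y'=9.3594

F_att = 3/4·(g−p) = 3/4·(-20,-2) = (-15.0000,-1.5000)
o1: d²=4 ≤ ρ²=56; F_rep = 35·(0,2)/4² = (0.0000,4.3750)
o2: d²=116 > ρ²=56 → inactive
o3: d²=260 > ρ²=56 → inactive
o4: d²=500 > ρ²=56 → inactive
F = F_att + ΣF_rep = (-15.0000,2.8750)
p' = p + 1/8·F = (10.1250,9.3594)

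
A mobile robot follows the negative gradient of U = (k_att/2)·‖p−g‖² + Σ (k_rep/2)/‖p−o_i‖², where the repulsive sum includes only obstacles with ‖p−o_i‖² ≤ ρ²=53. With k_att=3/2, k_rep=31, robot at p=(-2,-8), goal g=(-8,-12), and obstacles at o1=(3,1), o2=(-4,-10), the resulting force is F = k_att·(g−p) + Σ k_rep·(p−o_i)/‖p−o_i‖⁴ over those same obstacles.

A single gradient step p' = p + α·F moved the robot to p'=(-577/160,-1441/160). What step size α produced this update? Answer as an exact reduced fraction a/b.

α = 1/5

F_att = 3/2·(g−p) = 3/2·(-6,-4) = (-9.0000,-6.0000)
o1: d²=106 > ρ²=53 → inactive
o2: d²=8 ≤ ρ²=53; F_rep = 31·(2,2)/8² = (0.9688,0.9688)
F = F_att + ΣF_rep = (-8.0312,-5.0312)
Δp = p'−p = (-1.6062,-1.0063); α = Δx/Fx = (-257/160) / (-257/32) = 1/5
check: Δy/Fy = (-161/160) / (-161/32) = 1/5 ✓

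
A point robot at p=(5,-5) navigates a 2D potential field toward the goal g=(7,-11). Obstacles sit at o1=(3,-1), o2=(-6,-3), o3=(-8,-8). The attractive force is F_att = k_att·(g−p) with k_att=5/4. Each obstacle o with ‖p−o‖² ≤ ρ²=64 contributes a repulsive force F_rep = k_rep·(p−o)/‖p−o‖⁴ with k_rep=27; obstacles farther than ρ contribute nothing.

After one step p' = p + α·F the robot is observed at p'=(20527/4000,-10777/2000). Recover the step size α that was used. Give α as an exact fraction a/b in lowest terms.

α = 1/20

F_att = 5/4·(g−p) = 5/4·(2,-6) = (2.5000,-7.5000)
o1: d²=20 ≤ ρ²=64; F_rep = 27·(2,-4)/20² = (0.1350,-0.2700)
o2: d²=125 > ρ²=64 → inactive
o3: d²=178 > ρ²=64 → inactive
F = F_att + ΣF_rep = (2.6350,-7.7700)
Δp = p'−p = (0.1318,-0.3885); α = Δx/Fx = (527/4000) / (527/200) = 1/20
check: Δy/Fy = (-777/2000) / (-777/100) = 1/20 ✓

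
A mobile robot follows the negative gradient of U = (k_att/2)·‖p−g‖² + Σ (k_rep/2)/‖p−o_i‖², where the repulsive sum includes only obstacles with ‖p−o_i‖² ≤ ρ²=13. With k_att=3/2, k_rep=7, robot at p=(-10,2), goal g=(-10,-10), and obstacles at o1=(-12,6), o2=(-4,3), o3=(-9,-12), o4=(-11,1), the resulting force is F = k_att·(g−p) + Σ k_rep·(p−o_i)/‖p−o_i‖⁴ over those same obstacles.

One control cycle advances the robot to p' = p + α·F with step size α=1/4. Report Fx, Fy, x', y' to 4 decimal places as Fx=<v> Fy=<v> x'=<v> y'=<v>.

Fx=1.7500 Fy=-16.2500 x'=-9.5625 y'=-2.0625

F_att = 3/2·(g−p) = 3/2·(0,-12) = (0.0000,-18.0000)
o1: d²=20 > ρ²=13 → inactive
o2: d²=37 > ρ²=13 → inactive
o3: d²=197 > ρ²=13 → inactive
o4: d²=2 ≤ ρ²=13; F_rep = 7·(1,1)/2² = (1.7500,1.7500)
F = F_att + ΣF_rep = (1.7500,-16.2500)
p' = p + 1/4·F = (-9.5625,-2.0625)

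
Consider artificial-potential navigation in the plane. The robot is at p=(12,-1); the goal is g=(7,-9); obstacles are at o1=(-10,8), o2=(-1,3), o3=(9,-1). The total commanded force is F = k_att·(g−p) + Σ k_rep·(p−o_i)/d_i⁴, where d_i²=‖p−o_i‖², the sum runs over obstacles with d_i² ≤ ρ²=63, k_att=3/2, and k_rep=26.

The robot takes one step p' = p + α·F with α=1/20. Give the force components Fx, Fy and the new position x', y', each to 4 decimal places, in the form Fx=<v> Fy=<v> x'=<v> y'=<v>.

F_att = 3/2·(g−p) = 3/2·(-5,-8) = (-7.5000,-12.0000)
o1: d²=565 > ρ²=63 → inactive
o2: d²=185 > ρ²=63 → inactive
o3: d²=9 ≤ ρ²=63; F_rep = 26·(3,0)/9² = (0.9630,0.0000)
F = F_att + ΣF_rep = (-6.5370,-12.0000)
p' = p + 1/20·F = (11.6731,-1.6000)

Fx=-6.5370 Fy=-12.0000 x'=11.6731 y'=-1.6000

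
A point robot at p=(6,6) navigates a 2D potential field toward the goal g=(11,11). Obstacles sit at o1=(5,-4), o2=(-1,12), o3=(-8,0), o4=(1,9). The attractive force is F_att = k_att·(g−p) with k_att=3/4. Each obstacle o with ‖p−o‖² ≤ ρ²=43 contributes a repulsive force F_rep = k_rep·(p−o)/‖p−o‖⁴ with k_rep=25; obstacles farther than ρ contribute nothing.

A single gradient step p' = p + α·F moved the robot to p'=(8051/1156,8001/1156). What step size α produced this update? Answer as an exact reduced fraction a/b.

α = 1/4

F_att = 3/4·(g−p) = 3/4·(5,5) = (3.7500,3.7500)
o1: d²=101 > ρ²=43 → inactive
o2: d²=85 > ρ²=43 → inactive
o3: d²=232 > ρ²=43 → inactive
o4: d²=34 ≤ ρ²=43; F_rep = 25·(5,-3)/34² = (0.1081,-0.0649)
F = F_att + ΣF_rep = (3.8581,3.6851)
Δp = p'−p = (0.9645,0.9213); α = Δx/Fx = (1115/1156) / (1115/289) = 1/4
check: Δy/Fy = (1065/1156) / (1065/289) = 1/4 ✓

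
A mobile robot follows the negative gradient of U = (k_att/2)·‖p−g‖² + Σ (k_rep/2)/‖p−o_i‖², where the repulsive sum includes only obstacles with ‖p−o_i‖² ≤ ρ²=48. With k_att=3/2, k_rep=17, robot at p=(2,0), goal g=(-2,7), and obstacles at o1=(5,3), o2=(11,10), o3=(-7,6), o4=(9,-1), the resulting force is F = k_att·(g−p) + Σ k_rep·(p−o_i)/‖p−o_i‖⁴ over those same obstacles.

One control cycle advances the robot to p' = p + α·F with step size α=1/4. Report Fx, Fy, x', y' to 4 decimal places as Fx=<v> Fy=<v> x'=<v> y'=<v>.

F_att = 3/2·(g−p) = 3/2·(-4,7) = (-6.0000,10.5000)
o1: d²=18 ≤ ρ²=48; F_rep = 17·(-3,-3)/18² = (-0.1574,-0.1574)
o2: d²=181 > ρ²=48 → inactive
o3: d²=117 > ρ²=48 → inactive
o4: d²=50 > ρ²=48 → inactive
F = F_att + ΣF_rep = (-6.1574,10.3426)
p' = p + 1/4·F = (0.4606,2.5856)

Fx=-6.1574 Fy=10.3426 x'=0.4606 y'=2.5856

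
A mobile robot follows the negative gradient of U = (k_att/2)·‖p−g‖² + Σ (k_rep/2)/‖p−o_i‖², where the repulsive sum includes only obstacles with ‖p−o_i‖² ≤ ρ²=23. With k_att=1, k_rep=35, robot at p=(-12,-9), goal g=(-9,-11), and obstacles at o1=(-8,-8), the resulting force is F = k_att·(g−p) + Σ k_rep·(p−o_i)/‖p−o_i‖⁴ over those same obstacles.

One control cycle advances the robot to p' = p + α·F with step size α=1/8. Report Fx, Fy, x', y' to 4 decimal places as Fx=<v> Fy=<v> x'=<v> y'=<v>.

Fx=2.5156 Fy=-2.1211 x'=-11.6856 y'=-9.2651

F_att = 1·(g−p) = 1·(3,-2) = (3.0000,-2.0000)
o1: d²=17 ≤ ρ²=23; F_rep = 35·(-4,-1)/17² = (-0.4844,-0.1211)
F = F_att + ΣF_rep = (2.5156,-2.1211)
p' = p + 1/8·F = (-11.6856,-9.2651)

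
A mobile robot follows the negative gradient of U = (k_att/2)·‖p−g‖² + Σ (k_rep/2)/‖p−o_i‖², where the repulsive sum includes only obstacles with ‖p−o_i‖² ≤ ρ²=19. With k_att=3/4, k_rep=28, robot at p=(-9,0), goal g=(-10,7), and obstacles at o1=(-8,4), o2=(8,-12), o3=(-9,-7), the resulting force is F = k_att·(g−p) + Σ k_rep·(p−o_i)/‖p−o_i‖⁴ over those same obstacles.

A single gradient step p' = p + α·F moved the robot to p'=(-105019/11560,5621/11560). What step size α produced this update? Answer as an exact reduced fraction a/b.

α = 1/10

F_att = 3/4·(g−p) = 3/4·(-1,7) = (-0.7500,5.2500)
o1: d²=17 ≤ ρ²=19; F_rep = 28·(-1,-4)/17² = (-0.0969,-0.3875)
o2: d²=433 > ρ²=19 → inactive
o3: d²=49 > ρ²=19 → inactive
F = F_att + ΣF_rep = (-0.8469,4.8625)
Δp = p'−p = (-0.0847,0.4862); α = Δx/Fx = (-979/11560) / (-979/1156) = 1/10
check: Δy/Fy = (5621/11560) / (5621/1156) = 1/10 ✓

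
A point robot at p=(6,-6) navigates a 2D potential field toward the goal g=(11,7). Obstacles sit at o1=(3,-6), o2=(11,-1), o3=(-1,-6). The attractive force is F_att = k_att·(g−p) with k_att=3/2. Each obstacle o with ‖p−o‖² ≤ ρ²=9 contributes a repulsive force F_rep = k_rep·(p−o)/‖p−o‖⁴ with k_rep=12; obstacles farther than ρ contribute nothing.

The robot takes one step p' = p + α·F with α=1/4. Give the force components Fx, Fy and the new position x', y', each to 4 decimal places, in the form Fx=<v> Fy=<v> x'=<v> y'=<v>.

F_att = 3/2·(g−p) = 3/2·(5,13) = (7.5000,19.5000)
o1: d²=9 ≤ ρ²=9; F_rep = 12·(3,0)/9² = (0.4444,0.0000)
o2: d²=50 > ρ²=9 → inactive
o3: d²=49 > ρ²=9 → inactive
F = F_att + ΣF_rep = (7.9444,19.5000)
p' = p + 1/4·F = (7.9861,-1.1250)

Fx=7.9444 Fy=19.5000 x'=7.9861 y'=-1.1250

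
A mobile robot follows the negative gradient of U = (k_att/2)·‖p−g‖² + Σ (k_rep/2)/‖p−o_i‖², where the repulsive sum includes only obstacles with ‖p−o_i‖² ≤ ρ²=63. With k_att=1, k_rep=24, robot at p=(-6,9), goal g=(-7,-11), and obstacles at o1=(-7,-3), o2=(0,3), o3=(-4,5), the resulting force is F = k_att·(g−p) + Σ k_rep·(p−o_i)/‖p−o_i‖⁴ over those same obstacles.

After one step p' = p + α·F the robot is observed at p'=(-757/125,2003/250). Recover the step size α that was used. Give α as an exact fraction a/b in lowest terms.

F_att = 1·(g−p) = 1·(-1,-20) = (-1.0000,-20.0000)
o1: d²=145 > ρ²=63 → inactive
o2: d²=72 > ρ²=63 → inactive
o3: d²=20 ≤ ρ²=63; F_rep = 24·(-2,4)/20² = (-0.1200,0.2400)
F = F_att + ΣF_rep = (-1.1200,-19.7600)
Δp = p'−p = (-0.0560,-0.9880); α = Δx/Fx = (-7/125) / (-28/25) = 1/20
check: Δy/Fy = (-247/250) / (-494/25) = 1/20 ✓

α = 1/20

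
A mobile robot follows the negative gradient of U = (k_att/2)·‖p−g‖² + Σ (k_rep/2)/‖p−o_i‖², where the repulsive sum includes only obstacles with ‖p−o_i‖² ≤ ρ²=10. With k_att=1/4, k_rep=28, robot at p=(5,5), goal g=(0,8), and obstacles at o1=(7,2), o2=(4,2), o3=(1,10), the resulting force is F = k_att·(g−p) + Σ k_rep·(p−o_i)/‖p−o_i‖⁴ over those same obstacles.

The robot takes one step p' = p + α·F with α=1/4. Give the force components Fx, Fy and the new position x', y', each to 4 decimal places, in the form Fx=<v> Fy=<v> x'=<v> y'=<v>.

F_att = 1/4·(g−p) = 1/4·(-5,3) = (-1.2500,0.7500)
o1: d²=13 > ρ²=10 → inactive
o2: d²=10 ≤ ρ²=10; F_rep = 28·(1,3)/10² = (0.2800,0.8400)
o3: d²=41 > ρ²=10 → inactive
F = F_att + ΣF_rep = (-0.9700,1.5900)
p' = p + 1/4·F = (4.7575,5.3975)

Fx=-0.9700 Fy=1.5900 x'=4.7575 y'=5.3975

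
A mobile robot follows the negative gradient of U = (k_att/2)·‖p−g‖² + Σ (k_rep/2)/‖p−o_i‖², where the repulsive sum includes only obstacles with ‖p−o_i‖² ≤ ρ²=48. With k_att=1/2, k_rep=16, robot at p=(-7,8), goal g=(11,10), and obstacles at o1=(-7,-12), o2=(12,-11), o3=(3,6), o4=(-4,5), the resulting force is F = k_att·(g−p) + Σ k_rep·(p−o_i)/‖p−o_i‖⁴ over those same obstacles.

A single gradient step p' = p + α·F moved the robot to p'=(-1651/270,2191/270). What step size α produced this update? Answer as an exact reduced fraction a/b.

F_att = 1/2·(g−p) = 1/2·(18,2) = (9.0000,1.0000)
o1: d²=400 > ρ²=48 → inactive
o2: d²=722 > ρ²=48 → inactive
o3: d²=104 > ρ²=48 → inactive
o4: d²=18 ≤ ρ²=48; F_rep = 16·(-3,3)/18² = (-0.1481,0.1481)
F = F_att + ΣF_rep = (8.8519,1.1481)
Δp = p'−p = (0.8852,0.1148); α = Δx/Fx = (239/270) / (239/27) = 1/10
check: Δy/Fy = (31/270) / (31/27) = 1/10 ✓

α = 1/10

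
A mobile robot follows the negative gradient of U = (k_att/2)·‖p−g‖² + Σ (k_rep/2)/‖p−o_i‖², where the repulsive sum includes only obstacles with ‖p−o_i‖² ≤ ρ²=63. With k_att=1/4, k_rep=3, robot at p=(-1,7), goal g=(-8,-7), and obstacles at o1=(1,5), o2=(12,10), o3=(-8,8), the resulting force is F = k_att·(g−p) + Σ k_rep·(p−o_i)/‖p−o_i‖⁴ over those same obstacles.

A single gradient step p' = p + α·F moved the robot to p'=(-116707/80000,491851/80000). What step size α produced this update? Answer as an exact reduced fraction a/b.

α = 1/4

F_att = 1/4·(g−p) = 1/4·(-7,-14) = (-1.7500,-3.5000)
o1: d²=8 ≤ ρ²=63; F_rep = 3·(-2,2)/8² = (-0.0938,0.0938)
o2: d²=178 > ρ²=63 → inactive
o3: d²=50 ≤ ρ²=63; F_rep = 3·(7,-1)/50² = (0.0084,-0.0012)
F = F_att + ΣF_rep = (-1.8354,-3.4074)
Δp = p'−p = (-0.4588,-0.8519); α = Δx/Fx = (-36707/80000) / (-36707/20000) = 1/4
check: Δy/Fy = (-68149/80000) / (-68149/20000) = 1/4 ✓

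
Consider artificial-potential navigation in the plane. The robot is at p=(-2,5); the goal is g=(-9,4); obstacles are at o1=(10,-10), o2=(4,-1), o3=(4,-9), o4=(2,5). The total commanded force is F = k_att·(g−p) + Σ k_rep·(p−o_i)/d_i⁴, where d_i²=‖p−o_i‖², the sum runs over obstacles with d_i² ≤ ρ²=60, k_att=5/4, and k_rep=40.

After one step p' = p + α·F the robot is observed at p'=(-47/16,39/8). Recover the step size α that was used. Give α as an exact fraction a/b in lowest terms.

α = 1/10

F_att = 5/4·(g−p) = 5/4·(-7,-1) = (-8.7500,-1.2500)
o1: d²=369 > ρ²=60 → inactive
o2: d²=72 > ρ²=60 → inactive
o3: d²=232 > ρ²=60 → inactive
o4: d²=16 ≤ ρ²=60; F_rep = 40·(-4,0)/16² = (-0.6250,0.0000)
F = F_att + ΣF_rep = (-9.3750,-1.2500)
Δp = p'−p = (-0.9375,-0.1250); α = Δx/Fx = (-15/16) / (-75/8) = 1/10
check: Δy/Fy = (-1/8) / (-5/4) = 1/10 ✓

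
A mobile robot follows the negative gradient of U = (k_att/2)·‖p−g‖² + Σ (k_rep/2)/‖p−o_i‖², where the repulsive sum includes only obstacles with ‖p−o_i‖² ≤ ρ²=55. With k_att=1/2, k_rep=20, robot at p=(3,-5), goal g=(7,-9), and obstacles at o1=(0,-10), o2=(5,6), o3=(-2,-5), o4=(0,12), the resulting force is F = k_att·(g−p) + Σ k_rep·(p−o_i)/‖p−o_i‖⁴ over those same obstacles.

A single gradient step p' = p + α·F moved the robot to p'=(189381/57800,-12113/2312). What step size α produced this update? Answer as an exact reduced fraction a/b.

α = 1/8

F_att = 1/2·(g−p) = 1/2·(4,-4) = (2.0000,-2.0000)
o1: d²=34 ≤ ρ²=55; F_rep = 20·(3,5)/34² = (0.0519,0.0865)
o2: d²=125 > ρ²=55 → inactive
o3: d²=25 ≤ ρ²=55; F_rep = 20·(5,0)/25² = (0.1600,0.0000)
o4: d²=298 > ρ²=55 → inactive
F = F_att + ΣF_rep = (2.2119,-1.9135)
Δp = p'−p = (0.2765,-0.2392); α = Δx/Fx = (15981/57800) / (15981/7225) = 1/8
check: Δy/Fy = (-553/2312) / (-553/289) = 1/8 ✓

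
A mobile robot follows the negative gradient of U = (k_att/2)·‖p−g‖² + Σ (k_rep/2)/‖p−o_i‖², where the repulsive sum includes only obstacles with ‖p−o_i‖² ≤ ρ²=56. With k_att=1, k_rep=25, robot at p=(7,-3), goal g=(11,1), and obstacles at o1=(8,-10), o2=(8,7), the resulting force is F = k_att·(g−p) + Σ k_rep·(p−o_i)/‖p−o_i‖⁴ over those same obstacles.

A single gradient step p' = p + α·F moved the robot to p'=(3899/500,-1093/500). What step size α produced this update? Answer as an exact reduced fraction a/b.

F_att = 1·(g−p) = 1·(4,4) = (4.0000,4.0000)
o1: d²=50 ≤ ρ²=56; F_rep = 25·(-1,7)/50² = (-0.0100,0.0700)
o2: d²=101 > ρ²=56 → inactive
F = F_att + ΣF_rep = (3.9900,4.0700)
Δp = p'−p = (0.7980,0.8140); α = Δx/Fx = (399/500) / (399/100) = 1/5
check: Δy/Fy = (407/500) / (407/100) = 1/5 ✓

α = 1/5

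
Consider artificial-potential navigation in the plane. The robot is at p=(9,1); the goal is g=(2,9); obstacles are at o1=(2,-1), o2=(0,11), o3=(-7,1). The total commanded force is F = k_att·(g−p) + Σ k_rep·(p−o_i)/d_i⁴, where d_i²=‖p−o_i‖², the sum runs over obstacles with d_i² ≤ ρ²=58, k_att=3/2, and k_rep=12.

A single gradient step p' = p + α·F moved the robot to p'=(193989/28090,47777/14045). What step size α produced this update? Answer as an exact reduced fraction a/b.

F_att = 3/2·(g−p) = 3/2·(-7,8) = (-10.5000,12.0000)
o1: d²=53 ≤ ρ²=58; F_rep = 12·(7,2)/53² = (0.0299,0.0085)
o2: d²=181 > ρ²=58 → inactive
o3: d²=256 > ρ²=58 → inactive
F = F_att + ΣF_rep = (-10.4701,12.0085)
Δp = p'−p = (-2.0940,2.4017); α = Δx/Fx = (-58821/28090) / (-58821/5618) = 1/5
check: Δy/Fy = (33732/14045) / (33732/2809) = 1/5 ✓

α = 1/5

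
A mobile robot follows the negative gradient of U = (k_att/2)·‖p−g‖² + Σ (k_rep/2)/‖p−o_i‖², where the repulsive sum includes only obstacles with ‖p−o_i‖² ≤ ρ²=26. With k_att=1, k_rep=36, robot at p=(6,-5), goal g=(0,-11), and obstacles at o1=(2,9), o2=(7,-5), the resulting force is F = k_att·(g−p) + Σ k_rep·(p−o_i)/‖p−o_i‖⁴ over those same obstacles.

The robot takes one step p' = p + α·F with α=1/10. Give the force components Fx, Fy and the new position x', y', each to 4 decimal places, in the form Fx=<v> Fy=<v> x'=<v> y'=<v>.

F_att = 1·(g−p) = 1·(-6,-6) = (-6.0000,-6.0000)
o1: d²=212 > ρ²=26 → inactive
o2: d²=1 ≤ ρ²=26; F_rep = 36·(-1,0)/1² = (-36.0000,0.0000)
F = F_att + ΣF_rep = (-42.0000,-6.0000)
p' = p + 1/10·F = (1.8000,-5.6000)

Fx=-42.0000 Fy=-6.0000 x'=1.8000 y'=-5.6000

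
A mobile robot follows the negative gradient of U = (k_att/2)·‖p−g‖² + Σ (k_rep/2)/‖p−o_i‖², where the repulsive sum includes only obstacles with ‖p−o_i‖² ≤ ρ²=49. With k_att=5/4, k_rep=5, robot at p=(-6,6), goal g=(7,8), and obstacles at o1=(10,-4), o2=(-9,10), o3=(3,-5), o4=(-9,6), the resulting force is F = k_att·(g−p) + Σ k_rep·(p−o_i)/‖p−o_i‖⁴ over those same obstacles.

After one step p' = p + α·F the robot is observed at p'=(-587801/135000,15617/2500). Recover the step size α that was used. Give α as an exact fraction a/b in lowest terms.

F_att = 5/4·(g−p) = 5/4·(13,2) = (16.2500,2.5000)
o1: d²=356 > ρ²=49 → inactive
o2: d²=25 ≤ ρ²=49; F_rep = 5·(3,-4)/25² = (0.0240,-0.0320)
o3: d²=202 > ρ²=49 → inactive
o4: d²=9 ≤ ρ²=49; F_rep = 5·(3,0)/9² = (0.1852,0.0000)
F = F_att + ΣF_rep = (16.4592,2.4680)
Δp = p'−p = (1.6459,0.2468); α = Δx/Fx = (222199/135000) / (222199/13500) = 1/10
check: Δy/Fy = (617/2500) / (617/250) = 1/10 ✓

α = 1/10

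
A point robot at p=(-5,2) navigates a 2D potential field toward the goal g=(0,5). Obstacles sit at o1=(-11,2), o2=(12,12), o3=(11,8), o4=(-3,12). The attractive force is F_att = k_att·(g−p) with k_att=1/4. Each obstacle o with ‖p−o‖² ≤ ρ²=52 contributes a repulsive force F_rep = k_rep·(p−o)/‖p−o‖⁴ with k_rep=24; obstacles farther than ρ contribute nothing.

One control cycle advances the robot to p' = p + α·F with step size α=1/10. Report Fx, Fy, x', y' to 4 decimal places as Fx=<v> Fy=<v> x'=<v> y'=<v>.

Fx=1.3611 Fy=0.7500 x'=-4.8639 y'=2.0750

F_att = 1/4·(g−p) = 1/4·(5,3) = (1.2500,0.7500)
o1: d²=36 ≤ ρ²=52; F_rep = 24·(6,0)/36² = (0.1111,0.0000)
o2: d²=389 > ρ²=52 → inactive
o3: d²=292 > ρ²=52 → inactive
o4: d²=104 > ρ²=52 → inactive
F = F_att + ΣF_rep = (1.3611,0.7500)
p' = p + 1/10·F = (-4.8639,2.0750)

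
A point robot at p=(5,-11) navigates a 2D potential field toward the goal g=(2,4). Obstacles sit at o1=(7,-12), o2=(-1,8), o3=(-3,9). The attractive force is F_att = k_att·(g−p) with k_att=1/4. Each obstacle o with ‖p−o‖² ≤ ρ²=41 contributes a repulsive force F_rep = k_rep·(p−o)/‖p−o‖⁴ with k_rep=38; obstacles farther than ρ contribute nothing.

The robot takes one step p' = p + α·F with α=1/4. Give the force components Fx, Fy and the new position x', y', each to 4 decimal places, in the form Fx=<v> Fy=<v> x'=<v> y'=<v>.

Fx=-3.7900 Fy=5.2700 x'=4.0525 y'=-9.6825

F_att = 1/4·(g−p) = 1/4·(-3,15) = (-0.7500,3.7500)
o1: d²=5 ≤ ρ²=41; F_rep = 38·(-2,1)/5² = (-3.0400,1.5200)
o2: d²=397 > ρ²=41 → inactive
o3: d²=464 > ρ²=41 → inactive
F = F_att + ΣF_rep = (-3.7900,5.2700)
p' = p + 1/4·F = (4.0525,-9.6825)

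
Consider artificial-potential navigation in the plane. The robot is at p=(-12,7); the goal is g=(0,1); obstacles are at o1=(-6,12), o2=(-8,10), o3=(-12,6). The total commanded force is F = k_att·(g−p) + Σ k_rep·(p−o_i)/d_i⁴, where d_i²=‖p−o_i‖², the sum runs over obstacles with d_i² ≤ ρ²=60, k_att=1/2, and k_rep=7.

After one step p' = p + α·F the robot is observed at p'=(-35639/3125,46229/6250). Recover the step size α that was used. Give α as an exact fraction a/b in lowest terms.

F_att = 1/2·(g−p) = 1/2·(12,-6) = (6.0000,-3.0000)
o1: d²=61 > ρ²=60 → inactive
o2: d²=25 ≤ ρ²=60; F_rep = 7·(-4,-3)/25² = (-0.0448,-0.0336)
o3: d²=1 ≤ ρ²=60; F_rep = 7·(0,1)/1² = (0.0000,7.0000)
F = F_att + ΣF_rep = (5.9552,3.9664)
Δp = p'−p = (0.5955,0.3966); α = Δx/Fx = (1861/3125) / (3722/625) = 1/10
check: Δy/Fy = (2479/6250) / (2479/625) = 1/10 ✓

α = 1/10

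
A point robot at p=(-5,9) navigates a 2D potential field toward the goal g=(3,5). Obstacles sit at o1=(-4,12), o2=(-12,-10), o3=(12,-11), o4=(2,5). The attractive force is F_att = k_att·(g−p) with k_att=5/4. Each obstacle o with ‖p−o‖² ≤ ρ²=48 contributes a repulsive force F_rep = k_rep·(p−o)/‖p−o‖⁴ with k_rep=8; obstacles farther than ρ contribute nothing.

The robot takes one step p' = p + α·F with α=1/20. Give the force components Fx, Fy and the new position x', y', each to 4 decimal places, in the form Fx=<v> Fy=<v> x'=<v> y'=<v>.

F_att = 5/4·(g−p) = 5/4·(8,-4) = (10.0000,-5.0000)
o1: d²=10 ≤ ρ²=48; F_rep = 8·(-1,-3)/10² = (-0.0800,-0.2400)
o2: d²=410 > ρ²=48 → inactive
o3: d²=689 > ρ²=48 → inactive
o4: d²=65 > ρ²=48 → inactive
F = F_att + ΣF_rep = (9.9200,-5.2400)
p' = p + 1/20·F = (-4.5040,8.7380)

Fx=9.9200 Fy=-5.2400 x'=-4.5040 y'=8.7380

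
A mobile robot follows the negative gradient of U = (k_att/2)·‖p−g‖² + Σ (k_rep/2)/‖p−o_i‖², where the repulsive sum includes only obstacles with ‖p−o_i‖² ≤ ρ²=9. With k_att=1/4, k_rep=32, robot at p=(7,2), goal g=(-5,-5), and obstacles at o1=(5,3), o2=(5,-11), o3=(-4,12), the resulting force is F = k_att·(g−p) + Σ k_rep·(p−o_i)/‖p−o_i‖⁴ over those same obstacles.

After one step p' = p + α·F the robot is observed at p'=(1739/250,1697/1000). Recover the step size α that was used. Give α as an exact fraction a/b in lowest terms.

F_att = 1/4·(g−p) = 1/4·(-12,-7) = (-3.0000,-1.7500)
o1: d²=5 ≤ ρ²=9; F_rep = 32·(2,-1)/5² = (2.5600,-1.2800)
o2: d²=173 > ρ²=9 → inactive
o3: d²=221 > ρ²=9 → inactive
F = F_att + ΣF_rep = (-0.4400,-3.0300)
Δp = p'−p = (-0.0440,-0.3030); α = Δx/Fx = (-11/250) / (-11/25) = 1/10
check: Δy/Fy = (-303/1000) / (-303/100) = 1/10 ✓

α = 1/10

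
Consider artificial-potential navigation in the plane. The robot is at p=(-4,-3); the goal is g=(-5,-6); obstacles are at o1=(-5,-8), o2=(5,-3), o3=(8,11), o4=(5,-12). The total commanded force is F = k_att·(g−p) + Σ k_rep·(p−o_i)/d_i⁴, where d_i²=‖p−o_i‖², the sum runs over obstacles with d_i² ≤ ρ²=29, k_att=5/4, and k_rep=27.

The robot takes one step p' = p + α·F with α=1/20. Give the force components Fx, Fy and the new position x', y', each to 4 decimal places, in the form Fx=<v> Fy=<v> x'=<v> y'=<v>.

Fx=-1.2101 Fy=-3.5503 x'=-4.0605 y'=-3.1775

F_att = 5/4·(g−p) = 5/4·(-1,-3) = (-1.2500,-3.7500)
o1: d²=26 ≤ ρ²=29; F_rep = 27·(1,5)/26² = (0.0399,0.1997)
o2: d²=81 > ρ²=29 → inactive
o3: d²=340 > ρ²=29 → inactive
o4: d²=162 > ρ²=29 → inactive
F = F_att + ΣF_rep = (-1.2101,-3.5503)
p' = p + 1/20·F = (-4.0605,-3.1775)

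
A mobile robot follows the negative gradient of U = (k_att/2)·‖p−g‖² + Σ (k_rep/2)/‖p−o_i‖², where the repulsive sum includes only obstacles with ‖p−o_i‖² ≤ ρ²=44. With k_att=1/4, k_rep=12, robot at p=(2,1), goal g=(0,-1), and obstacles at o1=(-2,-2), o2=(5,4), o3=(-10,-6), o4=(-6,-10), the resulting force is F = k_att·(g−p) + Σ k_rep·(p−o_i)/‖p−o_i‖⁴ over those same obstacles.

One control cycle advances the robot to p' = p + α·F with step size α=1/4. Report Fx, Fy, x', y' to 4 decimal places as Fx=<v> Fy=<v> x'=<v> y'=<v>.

Fx=-0.5343 Fy=-0.5535 x'=1.8664 y'=0.8616

F_att = 1/4·(g−p) = 1/4·(-2,-2) = (-0.5000,-0.5000)
o1: d²=25 ≤ ρ²=44; F_rep = 12·(4,3)/25² = (0.0768,0.0576)
o2: d²=18 ≤ ρ²=44; F_rep = 12·(-3,-3)/18² = (-0.1111,-0.1111)
o3: d²=193 > ρ²=44 → inactive
o4: d²=185 > ρ²=44 → inactive
F = F_att + ΣF_rep = (-0.5343,-0.5535)
p' = p + 1/4·F = (1.8664,0.8616)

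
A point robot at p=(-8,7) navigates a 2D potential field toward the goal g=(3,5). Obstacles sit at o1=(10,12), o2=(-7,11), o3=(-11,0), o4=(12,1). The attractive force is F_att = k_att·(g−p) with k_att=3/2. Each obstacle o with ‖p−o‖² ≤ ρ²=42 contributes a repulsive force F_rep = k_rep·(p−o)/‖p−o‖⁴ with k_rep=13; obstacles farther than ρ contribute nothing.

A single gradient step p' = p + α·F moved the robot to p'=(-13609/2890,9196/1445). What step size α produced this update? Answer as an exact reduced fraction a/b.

α = 1/5

F_att = 3/2·(g−p) = 3/2·(11,-2) = (16.5000,-3.0000)
o1: d²=349 > ρ²=42 → inactive
o2: d²=17 ≤ ρ²=42; F_rep = 13·(-1,-4)/17² = (-0.0450,-0.1799)
o3: d²=58 > ρ²=42 → inactive
o4: d²=436 > ρ²=42 → inactive
F = F_att + ΣF_rep = (16.4550,-3.1799)
Δp = p'−p = (3.2910,-0.6360); α = Δx/Fx = (9511/2890) / (9511/578) = 1/5
check: Δy/Fy = (-919/1445) / (-919/289) = 1/5 ✓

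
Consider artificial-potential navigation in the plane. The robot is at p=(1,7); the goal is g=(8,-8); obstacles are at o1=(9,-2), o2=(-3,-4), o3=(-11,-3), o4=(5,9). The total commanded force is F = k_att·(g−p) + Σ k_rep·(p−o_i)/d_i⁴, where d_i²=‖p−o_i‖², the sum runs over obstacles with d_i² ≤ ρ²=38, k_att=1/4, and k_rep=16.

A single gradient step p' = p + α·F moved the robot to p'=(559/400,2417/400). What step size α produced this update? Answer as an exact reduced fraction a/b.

F_att = 1/4·(g−p) = 1/4·(7,-15) = (1.7500,-3.7500)
o1: d²=145 > ρ²=38 → inactive
o2: d²=137 > ρ²=38 → inactive
o3: d²=244 > ρ²=38 → inactive
o4: d²=20 ≤ ρ²=38; F_rep = 16·(-4,-2)/20² = (-0.1600,-0.0800)
F = F_att + ΣF_rep = (1.5900,-3.8300)
Δp = p'−p = (0.3975,-0.9575); α = Δx/Fx = (159/400) / (159/100) = 1/4
check: Δy/Fy = (-383/400) / (-383/100) = 1/4 ✓

α = 1/4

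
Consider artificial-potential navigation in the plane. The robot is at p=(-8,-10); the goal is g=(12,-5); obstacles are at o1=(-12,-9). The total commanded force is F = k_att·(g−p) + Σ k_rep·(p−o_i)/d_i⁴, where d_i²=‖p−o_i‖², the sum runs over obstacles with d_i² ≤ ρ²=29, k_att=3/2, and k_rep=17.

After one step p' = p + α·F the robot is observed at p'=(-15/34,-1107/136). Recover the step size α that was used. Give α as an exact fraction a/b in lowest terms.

F_att = 3/2·(g−p) = 3/2·(20,5) = (30.0000,7.5000)
o1: d²=17 ≤ ρ²=29; F_rep = 17·(4,-1)/17² = (0.2353,-0.0588)
F = F_att + ΣF_rep = (30.2353,7.4412)
Δp = p'−p = (7.5588,1.8603); α = Δx/Fx = (257/34) / (514/17) = 1/4
check: Δy/Fy = (253/136) / (253/34) = 1/4 ✓

α = 1/4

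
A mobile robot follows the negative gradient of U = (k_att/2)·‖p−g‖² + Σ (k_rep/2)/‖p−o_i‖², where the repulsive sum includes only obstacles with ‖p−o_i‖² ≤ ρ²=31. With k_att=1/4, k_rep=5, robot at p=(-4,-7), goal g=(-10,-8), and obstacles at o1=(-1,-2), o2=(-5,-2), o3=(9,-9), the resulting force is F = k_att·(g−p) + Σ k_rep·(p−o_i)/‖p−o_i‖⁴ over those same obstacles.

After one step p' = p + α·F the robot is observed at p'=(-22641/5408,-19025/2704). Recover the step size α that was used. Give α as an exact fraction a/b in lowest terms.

F_att = 1/4·(g−p) = 1/4·(-6,-1) = (-1.5000,-0.2500)
o1: d²=34 > ρ²=31 → inactive
o2: d²=26 ≤ ρ²=31; F_rep = 5·(1,-5)/26² = (0.0074,-0.0370)
o3: d²=173 > ρ²=31 → inactive
F = F_att + ΣF_rep = (-1.4926,-0.2870)
Δp = p'−p = (-0.1866,-0.0359); α = Δx/Fx = (-1009/5408) / (-1009/676) = 1/8
check: Δy/Fy = (-97/2704) / (-97/338) = 1/8 ✓

α = 1/8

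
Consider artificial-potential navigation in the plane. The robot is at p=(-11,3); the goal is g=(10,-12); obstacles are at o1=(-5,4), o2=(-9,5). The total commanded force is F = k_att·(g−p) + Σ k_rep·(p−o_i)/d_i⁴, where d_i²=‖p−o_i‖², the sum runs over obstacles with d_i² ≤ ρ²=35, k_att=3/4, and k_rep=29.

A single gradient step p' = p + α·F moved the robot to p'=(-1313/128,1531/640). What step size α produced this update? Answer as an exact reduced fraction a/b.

α = 1/20

F_att = 3/4·(g−p) = 3/4·(21,-15) = (15.7500,-11.2500)
o1: d²=37 > ρ²=35 → inactive
o2: d²=8 ≤ ρ²=35; F_rep = 29·(-2,-2)/8² = (-0.9062,-0.9062)
F = F_att + ΣF_rep = (14.8438,-12.1562)
Δp = p'−p = (0.7422,-0.6078); α = Δx/Fx = (95/128) / (475/32) = 1/20
check: Δy/Fy = (-389/640) / (-389/32) = 1/20 ✓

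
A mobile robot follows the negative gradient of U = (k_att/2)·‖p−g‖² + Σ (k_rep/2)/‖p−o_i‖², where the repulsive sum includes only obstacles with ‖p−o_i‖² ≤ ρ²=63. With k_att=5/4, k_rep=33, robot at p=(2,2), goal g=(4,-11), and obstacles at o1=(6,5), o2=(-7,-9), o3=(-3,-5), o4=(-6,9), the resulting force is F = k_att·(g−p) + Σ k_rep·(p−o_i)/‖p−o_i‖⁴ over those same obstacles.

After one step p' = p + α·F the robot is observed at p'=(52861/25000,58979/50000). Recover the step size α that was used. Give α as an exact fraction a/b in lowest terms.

α = 1/20

F_att = 5/4·(g−p) = 5/4·(2,-13) = (2.5000,-16.2500)
o1: d²=25 ≤ ρ²=63; F_rep = 33·(-4,-3)/25² = (-0.2112,-0.1584)
o2: d²=202 > ρ²=63 → inactive
o3: d²=74 > ρ²=63 → inactive
o4: d²=113 > ρ²=63 → inactive
F = F_att + ΣF_rep = (2.2888,-16.4084)
Δp = p'−p = (0.1144,-0.8204); α = Δx/Fx = (2861/25000) / (2861/1250) = 1/20
check: Δy/Fy = (-41021/50000) / (-41021/2500) = 1/20 ✓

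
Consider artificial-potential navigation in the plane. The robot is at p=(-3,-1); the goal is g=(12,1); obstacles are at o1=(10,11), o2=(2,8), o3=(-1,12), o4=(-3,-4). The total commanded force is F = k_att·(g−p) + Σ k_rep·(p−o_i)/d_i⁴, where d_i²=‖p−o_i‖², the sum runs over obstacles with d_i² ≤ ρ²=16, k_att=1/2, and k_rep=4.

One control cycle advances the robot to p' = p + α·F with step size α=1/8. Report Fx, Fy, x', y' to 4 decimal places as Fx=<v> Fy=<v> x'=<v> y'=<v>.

Fx=7.5000 Fy=1.1481 x'=-2.0625 y'=-0.8565

F_att = 1/2·(g−p) = 1/2·(15,2) = (7.5000,1.0000)
o1: d²=313 > ρ²=16 → inactive
o2: d²=106 > ρ²=16 → inactive
o3: d²=173 > ρ²=16 → inactive
o4: d²=9 ≤ ρ²=16; F_rep = 4·(0,3)/9² = (0.0000,0.1481)
F = F_att + ΣF_rep = (7.5000,1.1481)
p' = p + 1/8·F = (-2.0625,-0.8565)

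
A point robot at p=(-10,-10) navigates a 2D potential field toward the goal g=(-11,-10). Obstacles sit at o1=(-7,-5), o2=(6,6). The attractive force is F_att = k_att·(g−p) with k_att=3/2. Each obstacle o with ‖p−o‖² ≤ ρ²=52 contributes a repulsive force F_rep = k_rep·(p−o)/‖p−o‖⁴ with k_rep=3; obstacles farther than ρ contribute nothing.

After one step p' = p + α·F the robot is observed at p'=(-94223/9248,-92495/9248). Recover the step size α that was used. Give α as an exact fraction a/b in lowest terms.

α = 1/8

F_att = 3/2·(g−p) = 3/2·(-1,0) = (-1.5000,0.0000)
o1: d²=34 ≤ ρ²=52; F_rep = 3·(-3,-5)/34² = (-0.0078,-0.0130)
o2: d²=512 > ρ²=52 → inactive
F = F_att + ΣF_rep = (-1.5078,-0.0130)
Δp = p'−p = (-0.1885,-0.0016); α = Δx/Fx = (-1743/9248) / (-1743/1156) = 1/8
check: Δy/Fy = (-15/9248) / (-15/1156) = 1/8 ✓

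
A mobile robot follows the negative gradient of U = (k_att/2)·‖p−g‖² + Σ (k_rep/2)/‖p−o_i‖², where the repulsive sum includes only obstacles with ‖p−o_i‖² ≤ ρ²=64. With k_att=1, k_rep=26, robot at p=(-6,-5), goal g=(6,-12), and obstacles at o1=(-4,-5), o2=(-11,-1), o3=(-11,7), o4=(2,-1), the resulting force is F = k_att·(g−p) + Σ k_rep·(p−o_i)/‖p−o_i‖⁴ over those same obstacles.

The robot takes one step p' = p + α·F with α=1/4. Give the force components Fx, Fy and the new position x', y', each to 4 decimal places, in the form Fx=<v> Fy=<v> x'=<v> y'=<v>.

Fx=8.8273 Fy=-7.0619 x'=-3.7932 y'=-6.7655

F_att = 1·(g−p) = 1·(12,-7) = (12.0000,-7.0000)
o1: d²=4 ≤ ρ²=64; F_rep = 26·(-2,0)/4² = (-3.2500,0.0000)
o2: d²=41 ≤ ρ²=64; F_rep = 26·(5,-4)/41² = (0.0773,-0.0619)
o3: d²=169 > ρ²=64 → inactive
o4: d²=80 > ρ²=64 → inactive
F = F_att + ΣF_rep = (8.8273,-7.0619)
p' = p + 1/4·F = (-3.7932,-6.7655)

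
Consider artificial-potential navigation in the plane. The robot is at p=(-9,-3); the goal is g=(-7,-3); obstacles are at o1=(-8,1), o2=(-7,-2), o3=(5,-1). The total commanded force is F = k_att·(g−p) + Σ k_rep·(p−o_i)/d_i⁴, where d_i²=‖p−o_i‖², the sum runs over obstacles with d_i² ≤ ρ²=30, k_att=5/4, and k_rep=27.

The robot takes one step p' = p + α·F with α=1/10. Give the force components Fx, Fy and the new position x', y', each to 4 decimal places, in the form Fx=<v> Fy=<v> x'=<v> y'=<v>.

Fx=0.2466 Fy=-1.4537 x'=-8.9753 y'=-3.1454

F_att = 5/4·(g−p) = 5/4·(2,0) = (2.5000,0.0000)
o1: d²=17 ≤ ρ²=30; F_rep = 27·(-1,-4)/17² = (-0.0934,-0.3737)
o2: d²=5 ≤ ρ²=30; F_rep = 27·(-2,-1)/5² = (-2.1600,-1.0800)
o3: d²=200 > ρ²=30 → inactive
F = F_att + ΣF_rep = (0.2466,-1.4537)
p' = p + 1/10·F = (-8.9753,-3.1454)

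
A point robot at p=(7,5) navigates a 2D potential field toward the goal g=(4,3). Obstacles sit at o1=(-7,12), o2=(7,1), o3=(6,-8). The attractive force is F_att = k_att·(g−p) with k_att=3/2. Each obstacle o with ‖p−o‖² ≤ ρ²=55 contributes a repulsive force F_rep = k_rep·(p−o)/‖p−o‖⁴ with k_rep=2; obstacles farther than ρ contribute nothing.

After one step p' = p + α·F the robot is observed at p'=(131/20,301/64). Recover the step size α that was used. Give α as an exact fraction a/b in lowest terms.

α = 1/10

F_att = 3/2·(g−p) = 3/2·(-3,-2) = (-4.5000,-3.0000)
o1: d²=245 > ρ²=55 → inactive
o2: d²=16 ≤ ρ²=55; F_rep = 2·(0,4)/16² = (0.0000,0.0312)
o3: d²=170 > ρ²=55 → inactive
F = F_att + ΣF_rep = (-4.5000,-2.9688)
Δp = p'−p = (-0.4500,-0.2969); α = Δx/Fx = (-9/20) / (-9/2) = 1/10
check: Δy/Fy = (-19/64) / (-95/32) = 1/10 ✓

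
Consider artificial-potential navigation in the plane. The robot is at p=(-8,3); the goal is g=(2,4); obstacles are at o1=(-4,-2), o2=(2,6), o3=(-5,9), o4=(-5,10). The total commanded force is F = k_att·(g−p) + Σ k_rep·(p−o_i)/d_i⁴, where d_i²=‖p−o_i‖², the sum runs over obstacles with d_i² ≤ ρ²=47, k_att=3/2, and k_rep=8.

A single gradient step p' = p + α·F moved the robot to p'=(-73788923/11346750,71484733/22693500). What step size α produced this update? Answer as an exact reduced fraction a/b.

F_att = 3/2·(g−p) = 3/2·(10,1) = (15.0000,1.5000)
o1: d²=41 ≤ ρ²=47; F_rep = 8·(-4,5)/41² = (-0.0190,0.0238)
o2: d²=109 > ρ²=47 → inactive
o3: d²=45 ≤ ρ²=47; F_rep = 8·(-3,-6)/45² = (-0.0119,-0.0237)
o4: d²=58 > ρ²=47 → inactive
F = F_att + ΣF_rep = (14.9691,1.5001)
Δp = p'−p = (1.4969,0.1500); α = Δx/Fx = (16985077/11346750) / (16985077/1134675) = 1/10
check: Δy/Fy = (3404233/22693500) / (3404233/2269350) = 1/10 ✓

α = 1/10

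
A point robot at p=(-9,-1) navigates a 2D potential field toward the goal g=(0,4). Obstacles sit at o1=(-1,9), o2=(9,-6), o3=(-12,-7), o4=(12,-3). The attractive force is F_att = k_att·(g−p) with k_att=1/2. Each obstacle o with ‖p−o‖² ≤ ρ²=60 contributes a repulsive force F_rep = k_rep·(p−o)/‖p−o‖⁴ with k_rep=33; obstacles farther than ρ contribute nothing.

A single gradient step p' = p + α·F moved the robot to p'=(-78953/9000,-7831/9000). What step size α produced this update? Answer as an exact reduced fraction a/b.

α = 1/20

F_att = 1/2·(g−p) = 1/2·(9,5) = (4.5000,2.5000)
o1: d²=164 > ρ²=60 → inactive
o2: d²=349 > ρ²=60 → inactive
o3: d²=45 ≤ ρ²=60; F_rep = 33·(3,6)/45² = (0.0489,0.0978)
o4: d²=445 > ρ²=60 → inactive
F = F_att + ΣF_rep = (4.5489,2.5978)
Δp = p'−p = (0.2274,0.1299); α = Δx/Fx = (2047/9000) / (2047/450) = 1/20
check: Δy/Fy = (1169/9000) / (1169/450) = 1/20 ✓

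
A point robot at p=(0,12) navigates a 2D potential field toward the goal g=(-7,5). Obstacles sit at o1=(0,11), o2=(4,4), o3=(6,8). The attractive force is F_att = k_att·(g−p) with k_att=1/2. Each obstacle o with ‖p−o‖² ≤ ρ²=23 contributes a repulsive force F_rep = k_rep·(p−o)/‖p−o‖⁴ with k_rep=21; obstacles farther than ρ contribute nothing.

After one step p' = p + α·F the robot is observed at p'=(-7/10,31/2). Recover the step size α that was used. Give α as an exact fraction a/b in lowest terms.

F_att = 1/2·(g−p) = 1/2·(-7,-7) = (-3.5000,-3.5000)
o1: d²=1 ≤ ρ²=23; F_rep = 21·(0,1)/1² = (0.0000,21.0000)
o2: d²=80 > ρ²=23 → inactive
o3: d²=52 > ρ²=23 → inactive
F = F_att + ΣF_rep = (-3.5000,17.5000)
Δp = p'−p = (-0.7000,3.5000); α = Δx/Fx = (-7/10) / (-7/2) = 1/5
check: Δy/Fy = (7/2) / (35/2) = 1/5 ✓

α = 1/5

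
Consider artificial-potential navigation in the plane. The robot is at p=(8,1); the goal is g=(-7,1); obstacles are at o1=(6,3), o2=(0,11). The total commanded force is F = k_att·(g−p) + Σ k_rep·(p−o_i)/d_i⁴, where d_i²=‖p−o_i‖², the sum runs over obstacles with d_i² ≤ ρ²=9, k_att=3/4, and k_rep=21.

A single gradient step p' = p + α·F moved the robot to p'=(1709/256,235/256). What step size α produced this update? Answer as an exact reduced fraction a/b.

F_att = 3/4·(g−p) = 3/4·(-15,0) = (-11.2500,0.0000)
o1: d²=8 ≤ ρ²=9; F_rep = 21·(2,-2)/8² = (0.6562,-0.6562)
o2: d²=164 > ρ²=9 → inactive
F = F_att + ΣF_rep = (-10.5938,-0.6562)
Δp = p'−p = (-1.3242,-0.0820); α = Δx/Fx = (-339/256) / (-339/32) = 1/8
check: Δy/Fy = (-21/256) / (-21/32) = 1/8 ✓

α = 1/8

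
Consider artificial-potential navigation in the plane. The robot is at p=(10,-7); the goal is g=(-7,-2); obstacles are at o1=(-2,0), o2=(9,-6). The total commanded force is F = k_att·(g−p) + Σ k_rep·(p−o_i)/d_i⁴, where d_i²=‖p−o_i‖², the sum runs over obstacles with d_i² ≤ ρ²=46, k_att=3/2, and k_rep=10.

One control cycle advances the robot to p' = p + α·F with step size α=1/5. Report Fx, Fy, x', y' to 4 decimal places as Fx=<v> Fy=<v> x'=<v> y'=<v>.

Fx=-23.0000 Fy=5.0000 x'=5.4000 y'=-6.0000

F_att = 3/2·(g−p) = 3/2·(-17,5) = (-25.5000,7.5000)
o1: d²=193 > ρ²=46 → inactive
o2: d²=2 ≤ ρ²=46; F_rep = 10·(1,-1)/2² = (2.5000,-2.5000)
F = F_att + ΣF_rep = (-23.0000,5.0000)
p' = p + 1/5·F = (5.4000,-6.0000)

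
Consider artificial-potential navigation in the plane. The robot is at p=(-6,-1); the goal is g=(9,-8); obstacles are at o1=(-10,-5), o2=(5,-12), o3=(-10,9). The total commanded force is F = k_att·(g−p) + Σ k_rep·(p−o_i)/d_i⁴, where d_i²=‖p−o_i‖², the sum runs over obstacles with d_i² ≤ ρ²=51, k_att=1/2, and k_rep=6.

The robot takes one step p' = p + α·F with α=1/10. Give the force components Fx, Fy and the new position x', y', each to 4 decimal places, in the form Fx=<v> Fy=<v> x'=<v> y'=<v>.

Fx=7.5234 Fy=-3.4766 x'=-5.2477 y'=-1.3477

F_att = 1/2·(g−p) = 1/2·(15,-7) = (7.5000,-3.5000)
o1: d²=32 ≤ ρ²=51; F_rep = 6·(4,4)/32² = (0.0234,0.0234)
o2: d²=242 > ρ²=51 → inactive
o3: d²=116 > ρ²=51 → inactive
F = F_att + ΣF_rep = (7.5234,-3.4766)
p' = p + 1/10·F = (-5.2477,-1.3477)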